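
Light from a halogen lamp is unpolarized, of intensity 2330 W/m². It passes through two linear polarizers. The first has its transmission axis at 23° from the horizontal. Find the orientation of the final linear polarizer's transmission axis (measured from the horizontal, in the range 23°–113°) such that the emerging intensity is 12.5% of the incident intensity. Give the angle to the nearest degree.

Unpolarized light through the first polarizer → I₁ = ½ I₀, now polarized at 23°.
Need I₂/I₀ = 0.125, so cos²(θ − 23°) = 0.125 / 0.5 = 0.25.
θ − 23° = arccos(√0.25) = 60.0°, giving θ ≈ 23 + 60.0 = 83.0°.

θ ≈ 83°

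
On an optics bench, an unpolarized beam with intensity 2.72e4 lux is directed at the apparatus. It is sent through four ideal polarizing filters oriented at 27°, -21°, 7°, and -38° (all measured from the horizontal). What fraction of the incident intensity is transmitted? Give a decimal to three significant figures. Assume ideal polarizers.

I/I₀ ≈ 0.0873

Unpolarized light through the first polarizer → I₁ = 2.72e4 lux/2 = 1.36e+04 lux, polarized at 27°.
I₂ = I₁ · cos²(48°) = 1.36e+04 · 0.4477 = 6089 lux.
I₃ = I₂ · cos²(28°) = 6089 · 0.7796 = 4747 lux.
I₄ = I₃ · cos²(45°) = 4747 · 0.5 = 2374 lux.
Transmitted fraction = 0.08726.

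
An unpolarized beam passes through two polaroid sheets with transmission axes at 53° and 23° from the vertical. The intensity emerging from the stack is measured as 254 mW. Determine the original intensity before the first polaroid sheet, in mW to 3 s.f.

Unpolarized light through the first polarizer → I₁ = ½ I₀, now polarized at 53°.
I₂ = I₁ cos²(23° − 53°) = 0.5 I₀ · cos²(30°) = 0.375 I₀.
So 254 mW = 0.375 I₀, giving I₀ = 254/0.375 = 677.3 mW.

I₀ ≈ 677 mW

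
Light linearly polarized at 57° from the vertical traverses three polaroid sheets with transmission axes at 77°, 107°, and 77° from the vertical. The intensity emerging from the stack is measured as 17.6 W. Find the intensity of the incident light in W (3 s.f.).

I₀ ≈ 35.4 W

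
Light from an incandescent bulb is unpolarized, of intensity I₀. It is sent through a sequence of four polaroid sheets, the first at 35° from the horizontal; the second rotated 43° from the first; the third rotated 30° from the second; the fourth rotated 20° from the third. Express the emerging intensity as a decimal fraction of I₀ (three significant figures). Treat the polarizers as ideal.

Unpolarized light through the first polarizer → I₁ = ½ I₀, now polarized at 35°.
I₂ = I₁ cos²(43°) = 0.5 · 0.5349 I₀ = 0.2674 I₀.
I₃ = I₂ cos²(30°) = 0.2674 · 0.75 I₀ = 0.2006 I₀.
I₄ = I₃ cos²(20°) = 0.2006 · 0.883 I₀ = 0.1771 I₀.
Transmitted fraction = 0.1771.

≈ 0.177 I₀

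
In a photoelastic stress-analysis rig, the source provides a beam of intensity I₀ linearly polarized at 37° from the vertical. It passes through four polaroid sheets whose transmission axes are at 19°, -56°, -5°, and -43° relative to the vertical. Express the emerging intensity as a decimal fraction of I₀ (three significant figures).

≈ 0.0149 I₀

I₁ = I₀ cos²(19° − 37°) = I₀ cos²(18°) = 0.9045 I₀.
I₂ = I₁ cos²(-56° − 19°) = 0.9045 I₀ · cos²(75°) = 0.06059 I₀.
I₃ = I₂ cos²(-5° + 56°) = 0.06059 I₀ · cos²(51°) = 0.024 I₀.
I₄ = I₃ cos²(-43° + 5°) = 0.024 I₀ · cos²(38°) = 0.0149 I₀.
Transmitted fraction = 0.0149.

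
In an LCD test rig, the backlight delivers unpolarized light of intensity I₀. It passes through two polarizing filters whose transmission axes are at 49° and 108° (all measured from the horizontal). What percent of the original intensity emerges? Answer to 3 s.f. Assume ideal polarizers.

Unpolarized light through the first polarizer → I₁ = ½ I₀, now polarized at 49°.
I₂ = I₁ cos²(108° − 49°) = 0.5 I₀ · cos²(59°) = 0.1326 I₀.
That is 13.26% of the incident intensity.

≈ 13.3%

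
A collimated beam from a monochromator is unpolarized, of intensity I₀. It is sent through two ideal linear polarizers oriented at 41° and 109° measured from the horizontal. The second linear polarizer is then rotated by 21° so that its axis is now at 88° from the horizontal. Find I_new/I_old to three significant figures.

Before rotation:
Unpolarized light through the first polarizer → I₁ = ½ I₀, now polarized at 41°.
I₂ = I₁ cos²(109° − 41°) = 0.5 I₀ · cos²(68°) = 0.07017 I₀.
After rotation:
Unpolarized light through the first polarizer → I₁ = ½ I₀, now polarized at 41°.
I₂ = I₁ cos²(88° − 41°) = 0.5 I₀ · cos²(47°) = 0.2326 I₀.
Ratio = 0.2326 / 0.07017 = 3.314.

I_new/I_old ≈ 3.31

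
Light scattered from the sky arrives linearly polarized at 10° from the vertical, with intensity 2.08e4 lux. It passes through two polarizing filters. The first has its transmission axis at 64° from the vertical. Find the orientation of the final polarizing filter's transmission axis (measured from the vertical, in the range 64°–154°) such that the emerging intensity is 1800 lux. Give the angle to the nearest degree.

θ ≈ 124°

By Malus's law, I₁ = I₀ cos²(64° − 10°) = I₀ cos²(54°) = 0.3455 I₀.
Target fraction: 1800 / 2.08e4 lux = 0.08654 of I₀.
Need I₂/I₀ = 0.08654, so cos²(θ − 64°) = 0.08654 / 0.3455 = 0.2505.
θ − 64° = arccos(√0.2505) = 60.0°, giving θ ≈ 64 + 60.0 = 124.0°.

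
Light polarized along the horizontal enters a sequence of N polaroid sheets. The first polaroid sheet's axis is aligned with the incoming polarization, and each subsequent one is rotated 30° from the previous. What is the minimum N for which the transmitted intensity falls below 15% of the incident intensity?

First polarizer is aligned with the polarization: full transmission.
Each further stage multiplies by cos²(30°) = 0.75.
After N polarizers: T = 0.75^(N−1). Require T < 0.15 ⇒ N−1 > ln(0.15)/ln(0.75) = 6.59, so N−1 ≥ 7 and N = 8.
Check: N=8 gives T = 0.1335 < 0.15; N=7 gives T = 0.178.

N = 8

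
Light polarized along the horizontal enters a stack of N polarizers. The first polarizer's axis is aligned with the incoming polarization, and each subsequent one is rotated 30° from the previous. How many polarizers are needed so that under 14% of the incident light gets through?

First polarizer is aligned with the polarization: full transmission.
Each further stage multiplies by cos²(30°) = 0.75.
After N polarizers: T = 0.75^(N−1). Require T < 0.14 ⇒ N−1 > ln(0.14)/ln(0.75) = 6.83, so N−1 ≥ 7 and N = 8.
Check: N=8 gives T = 0.1335 < 0.14; N=7 gives T = 0.178.

N = 8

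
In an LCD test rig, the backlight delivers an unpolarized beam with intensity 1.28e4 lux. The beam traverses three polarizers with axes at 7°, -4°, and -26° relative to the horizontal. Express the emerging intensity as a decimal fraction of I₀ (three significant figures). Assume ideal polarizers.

I/I₀ ≈ 0.414

Unpolarized light through the first polarizer → I₁ = 1.28e4 lux/2 = 6400 lux, polarized at 7°.
I₂ = I₁ · cos²(11°) = 6400 · 0.9636 = 6167 lux.
I₃ = I₂ · cos²(22°) = 6167 · 0.8597 = 5302 lux.
Transmitted fraction = 0.4142.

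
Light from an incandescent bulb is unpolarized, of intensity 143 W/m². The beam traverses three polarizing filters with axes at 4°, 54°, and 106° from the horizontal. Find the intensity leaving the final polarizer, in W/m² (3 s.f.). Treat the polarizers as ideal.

Unpolarized light through the first polarizer → I₁ = 143 W/m²/2 = 71.5 W/m², polarized at 4°.
I₂ = I₁ · cos²(50°) = 71.5 · 0.4132 = 29.54 W/m².
I₃ = I₂ · cos²(52°) = 29.54 · 0.379 = 11.2 W/m².

I ≈ 11.2 W/m²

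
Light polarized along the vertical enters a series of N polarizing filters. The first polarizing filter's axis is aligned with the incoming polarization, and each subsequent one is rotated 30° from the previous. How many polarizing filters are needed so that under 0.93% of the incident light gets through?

N = 18

First polarizer is aligned with the polarization: full transmission.
Each further stage multiplies by cos²(30°) = 0.75.
After N polarizers: T = 0.75^(N−1). Require T < 0.0093 ⇒ N−1 > ln(0.0093)/ln(0.75) = 16.26, so N−1 ≥ 17 and N = 18.
Check: N=18 gives T = 0.007517 < 0.0093; N=17 gives T = 0.01002.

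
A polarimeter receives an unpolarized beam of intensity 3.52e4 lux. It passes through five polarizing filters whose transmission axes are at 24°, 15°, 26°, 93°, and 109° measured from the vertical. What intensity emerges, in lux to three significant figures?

I ≈ 2330 lux

Unpolarized light through the first polarizer → I₁ = 3.52e4 lux/2 = 1.76e+04 lux, polarized at 24°.
I₂ = I₁ · cos²(9°) = 1.76e+04 · 0.9755 = 1.717e+04 lux.
I₃ = I₂ · cos²(11°) = 1.717e+04 · 0.9636 = 1.654e+04 lux.
I₄ = I₃ · cos²(67°) = 1.654e+04 · 0.1527 = 2526 lux.
I₅ = I₄ · cos²(16°) = 2526 · 0.924 = 2334 lux.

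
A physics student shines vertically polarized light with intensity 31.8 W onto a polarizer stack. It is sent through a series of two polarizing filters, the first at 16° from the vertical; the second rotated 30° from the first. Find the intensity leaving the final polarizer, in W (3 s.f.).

I ≈ 22.0 W

I₁ = 31.8 W · cos²(16°) = 29.38 W.
I₂ = I₁ · cos²(30°) = 29.38 · 0.75 = 22.04 W.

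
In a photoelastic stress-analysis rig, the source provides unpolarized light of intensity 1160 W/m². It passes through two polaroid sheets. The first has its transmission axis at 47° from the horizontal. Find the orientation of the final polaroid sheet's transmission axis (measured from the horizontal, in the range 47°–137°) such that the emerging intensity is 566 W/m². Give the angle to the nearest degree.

θ ≈ 56°

Unpolarized light through the first polarizer → I₁ = ½ I₀, now polarized at 47°.
Target fraction: 566 / 1160 W/m² = 0.4879 of I₀.
Need I₂/I₀ = 0.4879, so cos²(θ − 47°) = 0.4879 / 0.5 = 0.9759.
θ − 47° = arccos(√0.9759) = 8.9°, giving θ ≈ 47 + 8.9 = 55.9°.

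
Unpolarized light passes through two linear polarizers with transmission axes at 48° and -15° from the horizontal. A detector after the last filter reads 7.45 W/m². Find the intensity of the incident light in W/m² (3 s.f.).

Unpolarized light through the first polarizer → I₁ = ½ I₀, now polarized at 48°.
I₂ = I₁ cos²(-15° − 48°) = 0.5 I₀ · cos²(63°) = 0.1031 I₀.
So 7.45 W/m² = 0.1031 I₀, giving I₀ = 7.45/0.1031 = 72.29 W/m².

I₀ ≈ 72.3 W/m²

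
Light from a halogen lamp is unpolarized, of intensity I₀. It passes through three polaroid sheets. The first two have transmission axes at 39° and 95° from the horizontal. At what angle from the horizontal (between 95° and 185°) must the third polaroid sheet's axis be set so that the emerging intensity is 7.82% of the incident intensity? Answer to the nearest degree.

θ ≈ 140°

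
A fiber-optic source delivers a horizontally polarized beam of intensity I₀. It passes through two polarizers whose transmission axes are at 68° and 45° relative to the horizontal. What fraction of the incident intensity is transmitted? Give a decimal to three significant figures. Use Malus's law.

≈ 0.119 I₀

By Malus's law, I₁ = I₀ cos²(68° − 0°) = I₀ cos²(68°) = 0.1403 I₀.
I₂ = I₁ cos²(45° − 68°) = 0.1403 I₀ · cos²(23°) = 0.1189 I₀.
Transmitted fraction = 0.1189.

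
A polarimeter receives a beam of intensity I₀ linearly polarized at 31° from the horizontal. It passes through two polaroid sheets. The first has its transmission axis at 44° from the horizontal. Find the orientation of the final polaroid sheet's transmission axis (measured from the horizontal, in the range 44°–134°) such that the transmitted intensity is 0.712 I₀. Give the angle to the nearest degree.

θ ≈ 74°

By Malus's law, I₁ = I₀ cos²(44° − 31°) = I₀ cos²(13°) = 0.9494 I₀.
Need I₂/I₀ = 0.712, so cos²(θ − 44°) = 0.712 / 0.9494 = 0.7499.
θ − 44° = arccos(√0.7499) = 30.0°, giving θ ≈ 44 + 30.0 = 74.0°.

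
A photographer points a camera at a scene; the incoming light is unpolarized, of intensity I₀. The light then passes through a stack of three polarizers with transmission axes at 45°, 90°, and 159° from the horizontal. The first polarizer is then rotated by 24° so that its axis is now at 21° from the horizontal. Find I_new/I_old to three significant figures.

Before rotation:
Unpolarized light through the first polarizer → I₁ = ½ I₀, now polarized at 45°.
I₂ = I₁ cos²(90° − 45°) = 0.5 I₀ · cos²(45°) = 0.25 I₀.
I₃ = I₂ cos²(159° − 90°) = 0.25 I₀ · cos²(69°) = 0.03211 I₀.
After rotation:
Unpolarized light through the first polarizer → I₁ = ½ I₀, now polarized at 21°.
I₂ = I₁ cos²(90° − 21°) = 0.5 I₀ · cos²(69°) = 0.06421 I₀.
I₃ = I₂ cos²(159° − 90°) = 0.06421 I₀ · cos²(69°) = 0.008247 I₀.
Ratio = 0.008247 / 0.03211 = 0.2569.

I_new/I_old ≈ 0.257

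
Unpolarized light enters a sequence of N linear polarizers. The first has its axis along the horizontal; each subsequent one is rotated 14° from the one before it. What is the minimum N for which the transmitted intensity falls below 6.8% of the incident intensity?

N = 35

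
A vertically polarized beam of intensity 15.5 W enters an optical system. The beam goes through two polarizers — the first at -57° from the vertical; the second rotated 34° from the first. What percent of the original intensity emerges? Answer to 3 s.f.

≈ 20.4%

I₁ = 15.5 W · cos²(57°) = 4.598 W.
I₂ = I₁ · cos²(34°) = 4.598 · 0.6873 = 3.16 W.
That is 20.39% of the incident intensity.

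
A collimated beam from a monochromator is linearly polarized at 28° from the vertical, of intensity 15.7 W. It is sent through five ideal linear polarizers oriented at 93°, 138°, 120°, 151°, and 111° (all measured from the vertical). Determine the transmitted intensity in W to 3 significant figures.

I₁ = 15.7 W · cos²(65°) = 2.804 W.
I₂ = I₁ · cos²(45°) = 2.804 · 0.5 = 1.402 W.
I₃ = I₂ · cos²(18°) = 1.402 · 0.9045 = 1.268 W.
I₄ = I₃ · cos²(31°) = 1.268 · 0.7347 = 0.9318 W.
I₅ = I₄ · cos²(40°) = 0.9318 · 0.5868 = 0.5468 W.

I ≈ 0.547 W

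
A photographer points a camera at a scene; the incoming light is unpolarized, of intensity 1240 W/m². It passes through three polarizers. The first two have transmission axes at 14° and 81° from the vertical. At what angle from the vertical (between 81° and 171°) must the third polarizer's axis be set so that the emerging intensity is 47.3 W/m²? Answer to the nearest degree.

Unpolarized light through the first polarizer → I₁ = ½ I₀, now polarized at 14°.
I₂ = I₁ cos²(81° − 14°) = 0.5 I₀ · cos²(67°) = 0.07634 I₀.
Target fraction: 47.3 / 1240 W/m² = 0.03815 of I₀.
Need I₃/I₀ = 0.03815, so cos²(θ − 81°) = 0.03815 / 0.07634 = 0.4997.
θ − 81° = arccos(√0.4997) = 45.0°, giving θ ≈ 81 + 45.0 = 126.0°.

θ ≈ 126°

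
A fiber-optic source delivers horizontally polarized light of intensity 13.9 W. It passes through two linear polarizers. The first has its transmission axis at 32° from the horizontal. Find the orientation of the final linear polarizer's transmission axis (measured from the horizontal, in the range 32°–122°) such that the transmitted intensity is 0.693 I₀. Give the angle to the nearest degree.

θ ≈ 43°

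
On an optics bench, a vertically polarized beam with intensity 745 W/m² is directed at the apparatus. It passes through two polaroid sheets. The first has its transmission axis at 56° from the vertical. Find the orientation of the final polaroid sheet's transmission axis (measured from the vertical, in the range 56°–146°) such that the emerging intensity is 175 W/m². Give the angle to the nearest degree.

θ ≈ 86°

I₁ = I₀ cos²(56° − 0°) = I₀ cos²(56°) = 0.3127 I₀.
Target fraction: 175 / 745 W/m² = 0.2349 of I₀.
Need I₂/I₀ = 0.2349, so cos²(θ − 56°) = 0.2349 / 0.3127 = 0.7512.
θ − 56° = arccos(√0.7512) = 29.9°, giving θ ≈ 56 + 29.9 = 85.9°.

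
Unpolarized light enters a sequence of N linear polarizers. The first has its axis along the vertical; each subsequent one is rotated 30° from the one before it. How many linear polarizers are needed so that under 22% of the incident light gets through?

First polarizer halves the unpolarized light: factor 1/2.
Each further stage multiplies by cos²(30°) = 0.75.
After N polarizers: T = 0.5·0.75^(N−1). Require T < 0.22 ⇒ N−1 > ln(0.22/0.5)/ln(0.75) = 2.85, so N−1 ≥ 3 and N = 4.
Check: N=4 gives T = 0.2109 < 0.22; N=3 gives T = 0.2813.

N = 4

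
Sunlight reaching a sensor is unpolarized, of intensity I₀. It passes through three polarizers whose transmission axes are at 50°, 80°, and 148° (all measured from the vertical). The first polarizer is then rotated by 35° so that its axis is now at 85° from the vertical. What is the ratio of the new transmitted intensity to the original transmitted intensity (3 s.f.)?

I_new/I_old ≈ 1.32

Before rotation:
Unpolarized light through the first polarizer → I₁ = ½ I₀, now polarized at 50°.
I₂ = I₁ cos²(80° − 50°) = 0.5 I₀ · cos²(30°) = 0.375 I₀.
I₃ = I₂ cos²(148° − 80°) = 0.375 I₀ · cos²(68°) = 0.05262 I₀.
After rotation:
Unpolarized light through the first polarizer → I₁ = ½ I₀, now polarized at 85°.
I₂ = I₁ cos²(80° − 85°) = 0.5 I₀ · cos²(5°) = 0.4962 I₀.
I₃ = I₂ cos²(148° − 80°) = 0.4962 I₀ · cos²(68°) = 0.06963 I₀.
Ratio = 0.06963 / 0.05262 = 1.323.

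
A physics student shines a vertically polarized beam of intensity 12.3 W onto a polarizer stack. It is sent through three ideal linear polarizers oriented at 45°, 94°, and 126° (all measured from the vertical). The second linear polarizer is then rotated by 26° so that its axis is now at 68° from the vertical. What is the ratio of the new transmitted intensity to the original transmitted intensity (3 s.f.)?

I_new/I_old ≈ 0.769

Before rotation:
By Malus's law, I₁ = I₀ cos²(45° − 0°) = I₀ cos²(45°) = 0.5 I₀.
I₂ = I₁ cos²(94° − 45°) = 0.5 I₀ · cos²(49°) = 0.2152 I₀.
I₃ = I₂ cos²(126° − 94°) = 0.2152 I₀ · cos²(32°) = 0.1548 I₀.
After rotation:
I₁ = I₀ cos²(45° − 0°) = I₀ cos²(45°) = 0.5 I₀.
I₂ = I₁ cos²(68° − 45°) = 0.5 I₀ · cos²(23°) = 0.4237 I₀.
I₃ = I₂ cos²(126° − 68°) = 0.4237 I₀ · cos²(58°) = 0.119 I₀.
Ratio = 0.119 / 0.1548 = 0.7687.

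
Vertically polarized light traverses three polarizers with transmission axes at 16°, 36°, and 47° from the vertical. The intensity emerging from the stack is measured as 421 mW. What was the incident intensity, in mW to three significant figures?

I₀ ≈ 535 mW

I₁ = I₀ cos²(16° − 0°) = I₀ cos²(16°) = 0.924 I₀.
I₂ = I₁ cos²(36° − 16°) = 0.924 I₀ · cos²(20°) = 0.8159 I₀.
I₃ = I₂ cos²(47° − 36°) = 0.8159 I₀ · cos²(11°) = 0.7862 I₀.
So 421 mW = 0.7862 I₀, giving I₀ = 421/0.7862 = 535.5 mW.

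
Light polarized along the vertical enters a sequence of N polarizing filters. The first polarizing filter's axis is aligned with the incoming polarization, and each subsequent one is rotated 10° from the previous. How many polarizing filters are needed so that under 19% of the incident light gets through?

N = 56

First polarizer is aligned with the polarization: full transmission.
Each further stage multiplies by cos²(10°) = 0.9698.
After N polarizers: T = 0.9698^(N−1). Require T < 0.19 ⇒ N−1 > ln(0.19)/ln(0.9698) = 54.24, so N−1 ≥ 55 and N = 56.
Check: N=56 gives T = 0.1856 < 0.19; N=55 gives T = 0.1914.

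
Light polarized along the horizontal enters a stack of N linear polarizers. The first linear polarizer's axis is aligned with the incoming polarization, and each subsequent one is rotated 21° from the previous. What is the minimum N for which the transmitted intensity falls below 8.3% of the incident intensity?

First polarizer is aligned with the polarization: full transmission.
Each further stage multiplies by cos²(21°) = 0.8716.
After N polarizers: T = 0.8716^(N−1). Require T < 0.083 ⇒ N−1 > ln(0.083)/ln(0.8716) = 18.11, so N−1 ≥ 19 and N = 20.
Check: N=20 gives T = 0.07341 < 0.083; N=19 gives T = 0.08423.

N = 20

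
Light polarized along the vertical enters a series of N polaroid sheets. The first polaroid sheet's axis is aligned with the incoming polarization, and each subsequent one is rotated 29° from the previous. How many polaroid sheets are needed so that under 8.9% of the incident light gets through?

N = 11

First polarizer is aligned with the polarization: full transmission.
Each further stage multiplies by cos²(29°) = 0.765.
After N polarizers: T = 0.765^(N−1). Require T < 0.089 ⇒ N−1 > ln(0.089)/ln(0.765) = 9.03, so N−1 ≥ 10 and N = 11.
Check: N=11 gives T = 0.06861 < 0.089; N=10 gives T = 0.08969.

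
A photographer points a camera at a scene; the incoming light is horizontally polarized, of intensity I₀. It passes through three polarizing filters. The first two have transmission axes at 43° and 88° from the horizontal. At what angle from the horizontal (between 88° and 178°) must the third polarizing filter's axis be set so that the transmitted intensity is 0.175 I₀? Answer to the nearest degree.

θ ≈ 124°

I₁ = I₀ cos²(43° − 0°) = I₀ cos²(43°) = 0.5349 I₀.
I₂ = I₁ cos²(88° − 43°) = 0.5349 I₀ · cos²(45°) = 0.2674 I₀.
Need I₃/I₀ = 0.175, so cos²(θ − 88°) = 0.175 / 0.2674 = 0.6544.
θ − 88° = arccos(√0.6544) = 36.0°, giving θ ≈ 88 + 36.0 = 124.0°.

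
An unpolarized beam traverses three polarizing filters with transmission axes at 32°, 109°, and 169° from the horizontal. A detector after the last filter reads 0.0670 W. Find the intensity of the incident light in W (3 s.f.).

Unpolarized light through the first polarizer → I₁ = ½ I₀, now polarized at 32°.
I₂ = I₁ cos²(109° − 32°) = 0.5 I₀ · cos²(77°) = 0.0253 I₀.
I₃ = I₂ cos²(169° − 109°) = 0.0253 I₀ · cos²(60°) = 0.006325 I₀.
So 0.0670 W = 0.006325 I₀, giving I₀ = 0.0670/0.006325 = 10.59 W.

I₀ ≈ 10.6 W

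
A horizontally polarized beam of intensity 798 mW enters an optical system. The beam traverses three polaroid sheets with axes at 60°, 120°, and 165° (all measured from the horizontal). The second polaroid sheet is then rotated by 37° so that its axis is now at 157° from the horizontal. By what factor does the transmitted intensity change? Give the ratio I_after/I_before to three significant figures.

Before rotation:
I₁ = I₀ cos²(60° − 0°) = I₀ cos²(60°) = 0.25 I₀.
I₂ = I₁ cos²(120° − 60°) = 0.25 I₀ · cos²(60°) = 0.0625 I₀.
I₃ = I₂ cos²(165° − 120°) = 0.0625 I₀ · cos²(45°) = 0.03125 I₀.
After rotation:
I₁ = I₀ cos²(60° − 0°) = I₀ cos²(60°) = 0.25 I₀.
Angle between axes 1 and 2: 83°. I₂ = 0.25 I₀ · cos²(83°) = 0.003713 I₀.
I₃ = I₂ cos²(165° − 157°) = 0.003713 I₀ · cos²(8°) = 0.003641 I₀.
Ratio = 0.003641 / 0.03125 = 0.1165.

I_new/I_old ≈ 0.117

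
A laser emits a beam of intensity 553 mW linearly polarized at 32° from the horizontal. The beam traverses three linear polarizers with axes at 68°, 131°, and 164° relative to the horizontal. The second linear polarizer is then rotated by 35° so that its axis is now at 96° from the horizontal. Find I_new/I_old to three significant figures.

Before rotation:
By Malus's law, I₁ = I₀ cos²(68° − 32°) = I₀ cos²(36°) = 0.6545 I₀.
I₂ = I₁ cos²(131° − 68°) = 0.6545 I₀ · cos²(63°) = 0.1349 I₀.
I₃ = I₂ cos²(164° − 131°) = 0.1349 I₀ · cos²(33°) = 0.09488 I₀.
After rotation:
I₁ = I₀ cos²(68° − 32°) = I₀ cos²(36°) = 0.6545 I₀.
I₂ = I₁ cos²(96° − 68°) = 0.6545 I₀ · cos²(28°) = 0.5103 I₀.
I₃ = I₂ cos²(164° − 96°) = 0.5103 I₀ · cos²(68°) = 0.0716 I₀.
Ratio = 0.0716 / 0.09488 = 0.7546.

I_new/I_old ≈ 0.755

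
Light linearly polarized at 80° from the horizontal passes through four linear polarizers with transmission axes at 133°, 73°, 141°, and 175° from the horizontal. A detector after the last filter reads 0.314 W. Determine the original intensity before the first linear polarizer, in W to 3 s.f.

I₀ ≈ 36.0 W

I₁ = I₀ cos²(133° − 80°) = I₀ cos²(53°) = 0.3622 I₀.
I₂ = I₁ cos²(73° − 133°) = 0.3622 I₀ · cos²(60°) = 0.09055 I₀.
I₃ = I₂ cos²(141° − 73°) = 0.09055 I₀ · cos²(68°) = 0.01271 I₀.
I₄ = I₃ cos²(175° − 141°) = 0.01271 I₀ · cos²(34°) = 0.008733 I₀.
So 0.314 W = 0.008733 I₀, giving I₀ = 0.314/0.008733 = 35.96 W.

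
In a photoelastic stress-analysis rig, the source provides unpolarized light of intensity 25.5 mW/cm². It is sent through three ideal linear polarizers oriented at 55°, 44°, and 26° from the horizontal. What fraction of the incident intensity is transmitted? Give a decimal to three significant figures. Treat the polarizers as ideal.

I/I₀ ≈ 0.436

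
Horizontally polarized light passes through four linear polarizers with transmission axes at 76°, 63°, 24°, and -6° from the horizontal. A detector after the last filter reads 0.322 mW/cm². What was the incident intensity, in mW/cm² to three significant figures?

I₁ = I₀ cos²(76° − 0°) = I₀ cos²(76°) = 0.05853 I₀.
I₂ = I₁ cos²(63° − 76°) = 0.05853 I₀ · cos²(13°) = 0.05556 I₀.
I₃ = I₂ cos²(24° − 63°) = 0.05556 I₀ · cos²(39°) = 0.03356 I₀.
I₄ = I₃ cos²(-6° − 24°) = 0.03356 I₀ · cos²(30°) = 0.02517 I₀.
So 0.322 mW/cm² = 0.02517 I₀, giving I₀ = 0.322/0.02517 = 12.79 mW/cm².

I₀ ≈ 12.8 mW/cm²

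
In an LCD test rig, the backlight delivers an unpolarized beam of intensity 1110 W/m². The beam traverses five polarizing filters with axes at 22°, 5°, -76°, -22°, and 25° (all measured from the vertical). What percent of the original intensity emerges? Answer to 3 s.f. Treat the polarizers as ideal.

Unpolarized light through the first polarizer → I₁ = 1110 W/m²/2 = 555 W/m², polarized at 22°.
I₂ = I₁ · cos²(17°) = 555 · 0.9145 = 507.6 W/m².
I₃ = I₂ · cos²(81°) = 507.6 · 0.02447 = 12.42 W/m².
I₄ = I₃ · cos²(54°) = 12.42 · 0.3455 = 4.291 W/m².
I₅ = I₄ · cos²(47°) = 4.291 · 0.4651 = 1.996 W/m².
That is 0.1798% of the incident intensity.

≈ 0.180%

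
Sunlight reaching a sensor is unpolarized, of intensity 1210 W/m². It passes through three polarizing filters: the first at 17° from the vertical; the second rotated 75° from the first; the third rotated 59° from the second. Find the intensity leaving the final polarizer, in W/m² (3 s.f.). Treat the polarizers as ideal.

Unpolarized light through the first polarizer → I₁ = 1210 W/m²/2 = 605 W/m², polarized at 17°.
I₂ = I₁ · cos²(75°) = 605 · 0.06699 = 40.53 W/m².
I₃ = I₂ · cos²(59°) = 40.53 · 0.2653 = 10.75 W/m².

I ≈ 10.8 W/m²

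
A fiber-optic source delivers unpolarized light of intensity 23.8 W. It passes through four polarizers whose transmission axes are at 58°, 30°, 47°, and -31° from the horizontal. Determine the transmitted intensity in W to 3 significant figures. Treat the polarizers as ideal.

Unpolarized light through the first polarizer → I₁ = 23.8 W/2 = 11.9 W, polarized at 58°.
I₂ = I₁ · cos²(28°) = 11.9 · 0.7796 = 9.277 W.
I₃ = I₂ · cos²(17°) = 9.277 · 0.9145 = 8.484 W.
I₄ = I₃ · cos²(78°) = 8.484 · 0.04323 = 0.3667 W.

I ≈ 0.367 W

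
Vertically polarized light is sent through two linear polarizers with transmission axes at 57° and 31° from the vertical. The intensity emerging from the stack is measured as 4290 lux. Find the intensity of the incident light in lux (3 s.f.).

I₀ ≈ 1.79e4 lux

By Malus's law, I₁ = I₀ cos²(57° − 0°) = I₀ cos²(57°) = 0.2966 I₀.
I₂ = I₁ cos²(31° − 57°) = 0.2966 I₀ · cos²(26°) = 0.2396 I₀.
So 4290 lux = 0.2396 I₀, giving I₀ = 4290/0.2396 = 1.79e+04 lux.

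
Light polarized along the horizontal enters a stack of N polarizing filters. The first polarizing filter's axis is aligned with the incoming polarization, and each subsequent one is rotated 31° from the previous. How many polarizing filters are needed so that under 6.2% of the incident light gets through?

N = 11

First polarizer is aligned with the polarization: full transmission.
Each further stage multiplies by cos²(31°) = 0.7347.
After N polarizers: T = 0.7347^(N−1). Require T < 0.062 ⇒ N−1 > ln(0.062)/ln(0.7347) = 9.02, so N−1 ≥ 10 and N = 11.
Check: N=11 gives T = 0.04585 < 0.062; N=10 gives T = 0.0624.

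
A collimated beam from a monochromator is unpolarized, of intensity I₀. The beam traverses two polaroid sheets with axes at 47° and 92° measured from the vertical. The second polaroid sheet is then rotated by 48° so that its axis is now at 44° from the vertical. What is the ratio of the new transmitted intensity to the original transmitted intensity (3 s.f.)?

I_new/I_old ≈ 1.99

Before rotation:
Unpolarized light through the first polarizer → I₁ = ½ I₀, now polarized at 47°.
I₂ = I₁ cos²(92° − 47°) = 0.5 I₀ · cos²(45°) = 0.25 I₀.
After rotation:
Unpolarized light through the first polarizer → I₁ = ½ I₀, now polarized at 47°.
I₂ = I₁ cos²(44° − 47°) = 0.5 I₀ · cos²(3°) = 0.4986 I₀.
Ratio = 0.4986 / 0.25 = 1.995.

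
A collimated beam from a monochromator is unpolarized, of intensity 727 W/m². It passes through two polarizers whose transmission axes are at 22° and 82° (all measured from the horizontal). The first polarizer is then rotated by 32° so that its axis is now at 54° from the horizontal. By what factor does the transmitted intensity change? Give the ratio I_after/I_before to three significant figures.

I_new/I_old ≈ 3.12

Before rotation:
Unpolarized light through the first polarizer → I₁ = ½ I₀, now polarized at 22°.
I₂ = I₁ cos²(82° − 22°) = 0.5 I₀ · cos²(60°) = 0.125 I₀.
After rotation:
Unpolarized light through the first polarizer → I₁ = ½ I₀, now polarized at 54°.
I₂ = I₁ cos²(82° − 54°) = 0.5 I₀ · cos²(28°) = 0.3898 I₀.
Ratio = 0.3898 / 0.125 = 3.118.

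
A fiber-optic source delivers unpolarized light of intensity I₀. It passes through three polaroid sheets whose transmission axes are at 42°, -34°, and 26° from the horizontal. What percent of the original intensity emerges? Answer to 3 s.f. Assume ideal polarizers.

Unpolarized light through the first polarizer → I₁ = ½ I₀, now polarized at 42°.
I₂ = I₁ cos²(-34° − 42°) = 0.5 I₀ · cos²(76°) = 0.02926 I₀.
I₃ = I₂ cos²(26° + 34°) = 0.02926 I₀ · cos²(60°) = 0.007316 I₀.
That is 0.7316% of the incident intensity.

≈ 0.732%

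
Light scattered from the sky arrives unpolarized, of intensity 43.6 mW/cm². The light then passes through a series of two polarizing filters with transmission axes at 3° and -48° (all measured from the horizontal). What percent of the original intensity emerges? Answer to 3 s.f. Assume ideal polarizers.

Unpolarized light through the first polarizer → I₁ = 43.6 mW/cm²/2 = 21.8 mW/cm², polarized at 3°.
I₂ = I₁ · cos²(51°) = 21.8 · 0.396 = 8.634 mW/cm².
That is 19.8% of the incident intensity.

≈ 19.8%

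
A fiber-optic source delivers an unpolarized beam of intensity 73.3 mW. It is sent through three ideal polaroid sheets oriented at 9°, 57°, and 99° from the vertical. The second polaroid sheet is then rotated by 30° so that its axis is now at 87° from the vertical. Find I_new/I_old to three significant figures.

I_new/I_old ≈ 0.167

Before rotation:
Unpolarized light through the first polarizer → I₁ = ½ I₀, now polarized at 9°.
I₂ = I₁ cos²(57° − 9°) = 0.5 I₀ · cos²(48°) = 0.2239 I₀.
I₃ = I₂ cos²(99° − 57°) = 0.2239 I₀ · cos²(42°) = 0.1236 I₀.
After rotation:
Unpolarized light through the first polarizer → I₁ = ½ I₀, now polarized at 9°.
I₂ = I₁ cos²(87° − 9°) = 0.5 I₀ · cos²(78°) = 0.02161 I₀.
I₃ = I₂ cos²(99° − 87°) = 0.02161 I₀ · cos²(12°) = 0.02068 I₀.
Ratio = 0.02068 / 0.1236 = 0.1673.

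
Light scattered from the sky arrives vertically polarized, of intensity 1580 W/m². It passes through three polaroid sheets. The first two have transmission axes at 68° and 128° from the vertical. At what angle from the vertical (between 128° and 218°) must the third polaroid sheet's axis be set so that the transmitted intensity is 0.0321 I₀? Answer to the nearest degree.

θ ≈ 145°

By Malus's law, I₁ = I₀ cos²(68° − 0°) = I₀ cos²(68°) = 0.1403 I₀.
I₂ = I₁ cos²(128° − 68°) = 0.1403 I₀ · cos²(60°) = 0.03508 I₀.
Need I₃/I₀ = 0.0321, so cos²(θ − 128°) = 0.0321 / 0.03508 = 0.915.
θ − 128° = arccos(√0.915) = 17.0°, giving θ ≈ 128 + 17.0 = 145.0°.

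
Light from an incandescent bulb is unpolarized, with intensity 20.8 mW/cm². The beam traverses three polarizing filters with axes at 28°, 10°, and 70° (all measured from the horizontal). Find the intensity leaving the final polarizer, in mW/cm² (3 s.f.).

I ≈ 2.35 mW/cm²

Unpolarized light through the first polarizer → I₁ = 20.8 mW/cm²/2 = 10.4 mW/cm², polarized at 28°.
I₂ = I₁ · cos²(18°) = 10.4 · 0.9045 = 9.407 mW/cm².
I₃ = I₂ · cos²(60°) = 9.407 · 0.25 = 2.352 mW/cm².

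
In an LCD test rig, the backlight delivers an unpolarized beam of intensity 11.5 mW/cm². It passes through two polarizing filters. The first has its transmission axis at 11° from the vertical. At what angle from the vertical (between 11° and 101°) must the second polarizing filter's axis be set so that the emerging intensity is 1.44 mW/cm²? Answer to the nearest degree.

θ ≈ 71°

Unpolarized light through the first polarizer → I₁ = ½ I₀, now polarized at 11°.
Target fraction: 1.44 / 11.5 mW/cm² = 0.1252 of I₀.
Need I₂/I₀ = 0.1252, so cos²(θ − 11°) = 0.1252 / 0.5 = 0.2504.
θ − 11° = arccos(√0.2504) = 60.0°, giving θ ≈ 11 + 60.0 = 71.0°.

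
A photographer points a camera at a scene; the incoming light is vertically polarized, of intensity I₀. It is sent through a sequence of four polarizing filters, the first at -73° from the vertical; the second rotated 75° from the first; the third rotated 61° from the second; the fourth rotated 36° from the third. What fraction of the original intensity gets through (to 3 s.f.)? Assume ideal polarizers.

≈ 0.000881 I₀

By Malus's law, I₁ = I₀ cos²(-73° − 0°) = I₀ cos²(73°) = 0.08548 I₀.
I₂ = I₁ cos²(75°) = 0.08548 · 0.06699 I₀ = 0.005726 I₀.
I₃ = I₂ cos²(61°) = 0.005726 · 0.235 I₀ = 0.001346 I₀.
I₄ = I₃ cos²(36°) = 0.001346 · 0.6545 I₀ = 0.0008809 I₀.
Transmitted fraction = 0.0008809.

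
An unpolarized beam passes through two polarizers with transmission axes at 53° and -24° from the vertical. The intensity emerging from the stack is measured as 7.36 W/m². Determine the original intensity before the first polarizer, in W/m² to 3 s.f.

I₀ ≈ 291 W/m²

Unpolarized light through the first polarizer → I₁ = ½ I₀, now polarized at 53°.
I₂ = I₁ cos²(-24° − 53°) = 0.5 I₀ · cos²(77°) = 0.0253 I₀.
So 7.36 W/m² = 0.0253 I₀, giving I₀ = 7.36/0.0253 = 290.9 W/m².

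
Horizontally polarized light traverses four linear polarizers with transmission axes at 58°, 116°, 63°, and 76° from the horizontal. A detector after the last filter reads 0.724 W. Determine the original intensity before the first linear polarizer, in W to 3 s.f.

I₀ ≈ 26.7 W

By Malus's law, I₁ = I₀ cos²(58° − 0°) = I₀ cos²(58°) = 0.2808 I₀.
I₂ = I₁ cos²(116° − 58°) = 0.2808 I₀ · cos²(58°) = 0.07886 I₀.
I₃ = I₂ cos²(63° − 116°) = 0.07886 I₀ · cos²(53°) = 0.02856 I₀.
I₄ = I₃ cos²(76° − 63°) = 0.02856 I₀ · cos²(13°) = 0.02712 I₀.
So 0.724 W = 0.02712 I₀, giving I₀ = 0.724/0.02712 = 26.7 W.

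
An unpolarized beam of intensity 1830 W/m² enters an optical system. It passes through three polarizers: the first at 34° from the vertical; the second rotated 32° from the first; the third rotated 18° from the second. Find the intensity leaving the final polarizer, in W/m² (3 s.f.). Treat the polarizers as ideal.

Unpolarized light through the first polarizer → I₁ = 1830 W/m²/2 = 915 W/m², polarized at 34°.
I₂ = I₁ · cos²(32°) = 915 · 0.7192 = 658.1 W/m².
I₃ = I₂ · cos²(18°) = 658.1 · 0.9045 = 595.2 W/m².

I ≈ 595 W/m²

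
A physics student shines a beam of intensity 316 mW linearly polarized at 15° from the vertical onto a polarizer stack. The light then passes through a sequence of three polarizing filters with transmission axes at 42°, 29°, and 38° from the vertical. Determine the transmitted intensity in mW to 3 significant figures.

I ≈ 232 mW

I₁ = 316 mW · cos²(27°) = 250.9 mW.
I₂ = I₁ · cos²(13°) = 250.9 · 0.9494 = 238.2 mW.
I₃ = I₂ · cos²(9°) = 238.2 · 0.9755 = 232.3 mW.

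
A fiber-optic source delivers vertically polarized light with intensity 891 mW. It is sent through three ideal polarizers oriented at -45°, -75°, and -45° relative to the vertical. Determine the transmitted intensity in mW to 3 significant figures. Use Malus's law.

By Malus's law, I₁ = 891 mW · cos²(45°) = 445.5 mW.
I₂ = I₁ · cos²(30°) = 445.5 · 0.75 = 334.1 mW.
I₃ = I₂ · cos²(30°) = 334.1 · 0.75 = 250.6 mW.

I ≈ 251 mW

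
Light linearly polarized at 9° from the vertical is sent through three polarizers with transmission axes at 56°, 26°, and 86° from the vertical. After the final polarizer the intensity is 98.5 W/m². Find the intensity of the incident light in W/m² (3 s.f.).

I₀ ≈ 1130 W/m²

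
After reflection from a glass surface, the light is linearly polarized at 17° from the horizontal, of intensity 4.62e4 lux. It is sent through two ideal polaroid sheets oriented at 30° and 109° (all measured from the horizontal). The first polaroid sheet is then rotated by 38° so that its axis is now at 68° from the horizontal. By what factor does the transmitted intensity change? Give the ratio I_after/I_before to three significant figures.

I_new/I_old ≈ 6.53

Before rotation:
I₁ = I₀ cos²(30° − 17°) = I₀ cos²(13°) = 0.9494 I₀.
I₂ = I₁ cos²(109° − 30°) = 0.9494 I₀ · cos²(79°) = 0.03457 I₀.
After rotation:
I₁ = I₀ cos²(68° − 17°) = I₀ cos²(51°) = 0.396 I₀.
I₂ = I₁ cos²(109° − 68°) = 0.396 I₀ · cos²(41°) = 0.2256 I₀.
Ratio = 0.2256 / 0.03457 = 6.526.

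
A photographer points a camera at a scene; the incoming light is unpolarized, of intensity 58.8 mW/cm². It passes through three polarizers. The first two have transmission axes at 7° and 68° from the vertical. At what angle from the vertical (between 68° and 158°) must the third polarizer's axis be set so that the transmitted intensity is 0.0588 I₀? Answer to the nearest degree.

θ ≈ 113°

Unpolarized light through the first polarizer → I₁ = ½ I₀, now polarized at 7°.
I₂ = I₁ cos²(68° − 7°) = 0.5 I₀ · cos²(61°) = 0.1175 I₀.
Need I₃/I₀ = 0.0588, so cos²(θ − 68°) = 0.0588 / 0.1175 = 0.5003.
θ − 68° = arccos(√0.5003) = 45.0°, giving θ ≈ 68 + 45.0 = 113.0°.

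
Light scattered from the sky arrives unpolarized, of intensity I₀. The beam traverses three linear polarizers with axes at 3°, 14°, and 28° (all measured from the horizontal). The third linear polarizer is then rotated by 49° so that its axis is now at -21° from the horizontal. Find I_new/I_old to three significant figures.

I_new/I_old ≈ 0.713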